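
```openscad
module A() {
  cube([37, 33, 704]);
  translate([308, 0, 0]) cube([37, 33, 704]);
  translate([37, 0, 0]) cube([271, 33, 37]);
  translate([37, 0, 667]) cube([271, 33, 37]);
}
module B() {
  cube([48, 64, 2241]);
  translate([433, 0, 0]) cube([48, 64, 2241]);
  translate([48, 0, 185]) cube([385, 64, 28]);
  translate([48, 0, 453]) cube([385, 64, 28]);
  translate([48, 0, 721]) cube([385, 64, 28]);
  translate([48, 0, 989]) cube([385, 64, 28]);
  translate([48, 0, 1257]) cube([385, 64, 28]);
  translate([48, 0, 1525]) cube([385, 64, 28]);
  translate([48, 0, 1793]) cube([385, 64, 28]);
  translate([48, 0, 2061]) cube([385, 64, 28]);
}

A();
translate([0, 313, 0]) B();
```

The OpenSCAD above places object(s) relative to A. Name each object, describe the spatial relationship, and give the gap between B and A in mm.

The ladder's nearest face is 280 mm from the picture frame's +y face.

A is a picture frame. B is a ladder. The ladder is on the floor beside the picture frame on its +y side. The gap between the ladder and the picture frame is 280 mm.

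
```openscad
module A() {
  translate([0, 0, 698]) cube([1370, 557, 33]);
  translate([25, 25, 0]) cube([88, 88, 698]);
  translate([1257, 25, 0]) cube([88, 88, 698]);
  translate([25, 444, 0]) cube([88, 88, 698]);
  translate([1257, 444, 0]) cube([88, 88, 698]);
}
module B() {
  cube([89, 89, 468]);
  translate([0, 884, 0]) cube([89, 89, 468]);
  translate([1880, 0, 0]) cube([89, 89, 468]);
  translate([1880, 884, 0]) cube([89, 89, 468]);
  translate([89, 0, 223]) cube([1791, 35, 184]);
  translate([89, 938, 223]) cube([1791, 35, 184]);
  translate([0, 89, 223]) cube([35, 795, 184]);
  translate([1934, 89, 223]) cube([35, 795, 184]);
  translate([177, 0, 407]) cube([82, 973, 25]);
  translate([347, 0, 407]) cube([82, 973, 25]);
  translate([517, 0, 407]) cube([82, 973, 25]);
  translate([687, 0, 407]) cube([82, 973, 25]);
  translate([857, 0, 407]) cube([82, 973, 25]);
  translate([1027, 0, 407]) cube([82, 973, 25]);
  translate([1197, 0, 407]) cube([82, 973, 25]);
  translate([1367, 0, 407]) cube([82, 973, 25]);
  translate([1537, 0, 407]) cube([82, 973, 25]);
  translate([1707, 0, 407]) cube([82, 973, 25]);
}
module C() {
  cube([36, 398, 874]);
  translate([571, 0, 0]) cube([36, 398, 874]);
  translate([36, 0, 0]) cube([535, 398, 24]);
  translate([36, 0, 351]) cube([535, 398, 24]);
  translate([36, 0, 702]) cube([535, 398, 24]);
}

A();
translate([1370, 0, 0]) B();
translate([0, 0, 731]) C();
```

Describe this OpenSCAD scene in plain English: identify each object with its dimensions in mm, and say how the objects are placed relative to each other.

A is a rectangular dining table. The top is 1370×557×33 mm with its upper surface at z = 731 mm. It stands on four 88×88 mm square legs, each inset 25 mm from the nearest pair of top edges, running from the floor to the underside of the top.

B is a bed frame 1969 mm long (x) by 973 mm wide (y). Four 89×89 mm corner posts, 468 mm tall, at the corners of the footprint. Four rails of 35 mm thickness and 184 mm height run between adjacent posts with their undersides at z = 223 mm, their outer faces flush with the outside of the frame (the two x-running rails run between the posts' inner faces; the two y-running rails run between the posts' inner faces). 10 slats, each 82 mm wide (x) and 25 mm thick, lie across the top of the two x-running rails, running the full 973 mm width of the frame in y; the slats are evenly spaced along x between the inner faces of the end posts with equal gaps (rounded down to the nearest mm) at the −x end and between each pair — any rounding remainder accumulates at the +x end.

C is a bookshelf 607 mm wide overall, 398 mm deep and 874 mm tall. The two sides are 36 mm thick vertical panels. 3 horizontal shelves of 24 mm thickness span between the inner faces of the sides; the lowest shelf sits on the floor and shelves are stacked with a clear vertical gap of 327 mm between each pair.

The bed frame is against the table's +x side, with their −y faces flush. The bookshelf is on top of the table.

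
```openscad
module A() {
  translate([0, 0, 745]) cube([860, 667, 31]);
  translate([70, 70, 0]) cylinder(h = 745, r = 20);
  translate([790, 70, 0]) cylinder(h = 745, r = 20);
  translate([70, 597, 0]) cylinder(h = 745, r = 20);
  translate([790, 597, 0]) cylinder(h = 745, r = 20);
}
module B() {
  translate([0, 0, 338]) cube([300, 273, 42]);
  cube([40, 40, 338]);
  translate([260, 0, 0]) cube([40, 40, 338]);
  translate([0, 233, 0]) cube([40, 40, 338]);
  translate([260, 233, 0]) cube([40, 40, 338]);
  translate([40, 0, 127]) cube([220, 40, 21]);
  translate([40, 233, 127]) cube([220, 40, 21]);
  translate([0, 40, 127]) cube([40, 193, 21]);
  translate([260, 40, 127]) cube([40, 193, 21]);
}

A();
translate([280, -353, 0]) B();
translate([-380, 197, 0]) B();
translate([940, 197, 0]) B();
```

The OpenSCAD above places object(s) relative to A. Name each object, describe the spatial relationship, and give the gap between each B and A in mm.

A is a table. B is a stool. Three stools sit around the table at the −y, −x, +x sides. The gap between each stool and the table is 80 mm.

Each stool's nearest face is 80 mm from the table's bounding box.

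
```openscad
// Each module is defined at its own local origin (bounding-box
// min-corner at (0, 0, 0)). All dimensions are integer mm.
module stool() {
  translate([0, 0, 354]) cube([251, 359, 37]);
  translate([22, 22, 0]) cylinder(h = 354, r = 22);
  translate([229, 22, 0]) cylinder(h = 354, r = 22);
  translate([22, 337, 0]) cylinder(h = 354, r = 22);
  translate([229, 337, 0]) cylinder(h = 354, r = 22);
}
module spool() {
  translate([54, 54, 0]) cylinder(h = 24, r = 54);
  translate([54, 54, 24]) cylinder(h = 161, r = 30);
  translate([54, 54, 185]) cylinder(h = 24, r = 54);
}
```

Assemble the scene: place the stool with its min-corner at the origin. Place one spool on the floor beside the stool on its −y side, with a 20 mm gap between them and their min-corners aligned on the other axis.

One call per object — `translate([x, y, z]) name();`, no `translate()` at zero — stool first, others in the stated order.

stool();
translate([0, -128, 0]) spool();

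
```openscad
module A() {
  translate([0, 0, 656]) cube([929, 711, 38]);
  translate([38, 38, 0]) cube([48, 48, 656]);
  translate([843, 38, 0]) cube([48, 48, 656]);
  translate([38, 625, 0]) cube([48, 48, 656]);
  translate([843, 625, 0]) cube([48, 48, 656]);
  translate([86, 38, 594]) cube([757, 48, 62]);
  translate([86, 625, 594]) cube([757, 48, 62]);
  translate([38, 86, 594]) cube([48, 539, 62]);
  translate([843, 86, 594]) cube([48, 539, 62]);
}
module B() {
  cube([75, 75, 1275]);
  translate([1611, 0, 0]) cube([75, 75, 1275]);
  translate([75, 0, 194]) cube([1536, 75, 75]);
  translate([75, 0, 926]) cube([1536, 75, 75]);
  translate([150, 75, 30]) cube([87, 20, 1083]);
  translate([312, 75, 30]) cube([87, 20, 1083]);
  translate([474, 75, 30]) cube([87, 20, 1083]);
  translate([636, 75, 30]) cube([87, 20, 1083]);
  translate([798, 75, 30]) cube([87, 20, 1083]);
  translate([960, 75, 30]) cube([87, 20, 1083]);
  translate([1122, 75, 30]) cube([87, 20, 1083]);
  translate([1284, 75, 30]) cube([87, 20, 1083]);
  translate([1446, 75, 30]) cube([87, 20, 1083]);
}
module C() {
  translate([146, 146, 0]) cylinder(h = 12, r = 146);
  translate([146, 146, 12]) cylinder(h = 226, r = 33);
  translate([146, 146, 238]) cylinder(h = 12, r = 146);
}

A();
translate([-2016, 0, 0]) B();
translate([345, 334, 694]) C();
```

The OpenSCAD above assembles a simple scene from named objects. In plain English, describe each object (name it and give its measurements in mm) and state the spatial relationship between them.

A is a rectangular dining table. The top is 929×711×38 mm with its upper surface at z = 694 mm. It stands on four 48×48 mm square legs, each inset 38 mm from the nearest pair of top edges, running from the floor to the underside of the top. Four apron rails, 48 mm thick and 62 mm tall, run between adjacent legs with their top edges flush with the underside of the top and their outer faces flush with the legs' outer faces.

B is a fence section. Two 75×75 mm posts, 1275 mm tall, stand on the floor with a clear span of 1536 mm between their inner faces. Two horizontal rails of 75×75 mm section span the gap between the posts with their undersides at z = 194 mm and z = 926 mm, flush with the posts' −y face. 9 pickets, each 87 mm wide, 20 mm thick and 1083 mm tall, are fixed to the +y face of the rails with their bottoms at z = 30 mm, evenly spaced across the span with equal gaps (rounded down to the nearest mm) at the −x end and between each pair — any rounding remainder accumulates at the +x end.

C is a spool: two coaxial disc flanges of radius 146 mm and thickness 12 mm, joined by a core cylinder of radius 33 mm and height 226 mm. The lower flange rests on z = 0 and the three cylinders share a vertical axis.

The fence section is on the floor beside the table on its −x side. The spool is on top of the table.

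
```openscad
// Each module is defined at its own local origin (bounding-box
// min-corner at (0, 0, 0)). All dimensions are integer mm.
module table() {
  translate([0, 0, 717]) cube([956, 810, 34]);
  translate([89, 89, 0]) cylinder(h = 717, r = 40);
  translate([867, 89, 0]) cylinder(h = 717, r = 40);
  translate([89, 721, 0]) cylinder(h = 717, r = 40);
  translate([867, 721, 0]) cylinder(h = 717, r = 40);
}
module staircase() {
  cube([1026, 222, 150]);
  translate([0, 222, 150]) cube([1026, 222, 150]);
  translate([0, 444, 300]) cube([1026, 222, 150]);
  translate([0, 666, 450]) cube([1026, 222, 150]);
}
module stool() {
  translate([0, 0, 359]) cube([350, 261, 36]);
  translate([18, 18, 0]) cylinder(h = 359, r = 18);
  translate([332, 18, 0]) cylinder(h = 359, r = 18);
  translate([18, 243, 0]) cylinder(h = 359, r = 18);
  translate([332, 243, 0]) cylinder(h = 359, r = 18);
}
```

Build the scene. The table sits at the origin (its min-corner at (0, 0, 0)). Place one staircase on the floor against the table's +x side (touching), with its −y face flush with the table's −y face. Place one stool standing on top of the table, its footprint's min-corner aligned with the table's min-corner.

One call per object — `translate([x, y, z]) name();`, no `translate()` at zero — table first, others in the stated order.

table();
translate([956, 0, 0]) staircase();
translate([0, 0, 751]) stool();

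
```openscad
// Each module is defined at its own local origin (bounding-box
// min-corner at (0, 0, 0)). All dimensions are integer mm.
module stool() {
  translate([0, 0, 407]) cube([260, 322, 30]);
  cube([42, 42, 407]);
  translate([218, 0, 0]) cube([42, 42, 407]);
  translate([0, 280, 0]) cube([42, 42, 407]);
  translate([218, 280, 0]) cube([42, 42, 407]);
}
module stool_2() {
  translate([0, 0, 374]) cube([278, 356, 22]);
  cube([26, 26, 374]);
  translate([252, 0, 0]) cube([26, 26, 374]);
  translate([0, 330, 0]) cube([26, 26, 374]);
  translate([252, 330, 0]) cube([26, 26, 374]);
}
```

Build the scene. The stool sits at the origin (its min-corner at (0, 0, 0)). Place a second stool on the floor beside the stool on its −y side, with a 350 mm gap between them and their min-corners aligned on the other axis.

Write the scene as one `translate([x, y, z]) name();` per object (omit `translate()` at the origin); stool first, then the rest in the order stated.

stool();
translate([0, -706, 0]) stool_2();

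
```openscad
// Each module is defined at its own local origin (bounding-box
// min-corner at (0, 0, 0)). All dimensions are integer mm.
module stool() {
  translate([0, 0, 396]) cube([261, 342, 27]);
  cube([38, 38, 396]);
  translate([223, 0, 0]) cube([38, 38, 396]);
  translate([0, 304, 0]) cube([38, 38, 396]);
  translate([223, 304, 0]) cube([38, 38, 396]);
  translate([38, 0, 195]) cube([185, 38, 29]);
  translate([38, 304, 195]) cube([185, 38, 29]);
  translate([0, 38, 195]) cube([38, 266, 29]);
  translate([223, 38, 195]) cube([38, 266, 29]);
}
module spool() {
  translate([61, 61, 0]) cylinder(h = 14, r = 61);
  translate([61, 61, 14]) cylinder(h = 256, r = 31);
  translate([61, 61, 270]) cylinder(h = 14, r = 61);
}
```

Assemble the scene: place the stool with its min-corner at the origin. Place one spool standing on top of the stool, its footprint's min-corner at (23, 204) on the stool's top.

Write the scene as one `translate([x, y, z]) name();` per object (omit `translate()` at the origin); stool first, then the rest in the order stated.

stool();
translate([23, 204, 423]) spool();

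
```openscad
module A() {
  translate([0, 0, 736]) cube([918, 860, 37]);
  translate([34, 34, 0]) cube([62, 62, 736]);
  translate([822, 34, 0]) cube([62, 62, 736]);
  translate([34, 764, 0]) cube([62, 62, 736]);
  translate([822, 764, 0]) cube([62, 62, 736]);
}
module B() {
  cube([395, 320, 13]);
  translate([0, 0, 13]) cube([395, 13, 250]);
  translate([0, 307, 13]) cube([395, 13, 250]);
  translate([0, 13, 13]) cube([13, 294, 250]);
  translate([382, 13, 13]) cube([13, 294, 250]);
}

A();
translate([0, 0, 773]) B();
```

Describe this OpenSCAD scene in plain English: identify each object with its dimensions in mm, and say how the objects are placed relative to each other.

A is a table: top 918 mm (x) × 860 mm (y), 37 mm thick, upper face at z = 773 mm, on four 62×62 mm square legs, each inset 34 mm from the nearest pair of top edges, running from z = 0 to the bottom of the top.

B is an open storage box with external size 395×320×263 mm and wall thickness 13 mm (the base is also 13 mm thick). The base covers the whole footprint; the four walls stand on the base, with the y-facing walls full-width and the x-facing walls fitting between their inner faces.

The open box is on top of the table.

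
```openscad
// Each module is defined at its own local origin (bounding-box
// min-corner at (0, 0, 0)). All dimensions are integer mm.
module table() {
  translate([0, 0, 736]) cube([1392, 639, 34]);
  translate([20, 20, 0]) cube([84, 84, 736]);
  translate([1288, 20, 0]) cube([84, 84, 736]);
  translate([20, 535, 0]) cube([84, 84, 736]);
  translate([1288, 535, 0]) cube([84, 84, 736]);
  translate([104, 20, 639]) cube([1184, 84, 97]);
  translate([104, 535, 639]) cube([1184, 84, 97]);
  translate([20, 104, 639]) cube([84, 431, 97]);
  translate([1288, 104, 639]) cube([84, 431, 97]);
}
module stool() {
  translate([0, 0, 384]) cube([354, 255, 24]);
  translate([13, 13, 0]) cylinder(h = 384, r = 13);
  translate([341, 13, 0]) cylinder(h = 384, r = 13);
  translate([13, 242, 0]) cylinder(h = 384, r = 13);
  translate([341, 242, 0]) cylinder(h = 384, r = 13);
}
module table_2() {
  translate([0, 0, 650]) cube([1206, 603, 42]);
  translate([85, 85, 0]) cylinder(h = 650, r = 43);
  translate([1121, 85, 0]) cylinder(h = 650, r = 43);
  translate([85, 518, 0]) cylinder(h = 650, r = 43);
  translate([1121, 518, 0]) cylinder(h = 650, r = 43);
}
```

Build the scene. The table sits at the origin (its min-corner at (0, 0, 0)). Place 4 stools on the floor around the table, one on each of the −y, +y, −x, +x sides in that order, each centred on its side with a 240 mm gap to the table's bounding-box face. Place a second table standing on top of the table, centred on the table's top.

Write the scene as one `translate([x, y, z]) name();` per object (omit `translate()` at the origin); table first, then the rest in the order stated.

table();
translate([519, -495, 0]) stool();
translate([519, 879, 0]) stool();
translate([-594, 192, 0]) stool();
translate([1632, 192, 0]) stool();
translate([93, 18, 770]) table_2();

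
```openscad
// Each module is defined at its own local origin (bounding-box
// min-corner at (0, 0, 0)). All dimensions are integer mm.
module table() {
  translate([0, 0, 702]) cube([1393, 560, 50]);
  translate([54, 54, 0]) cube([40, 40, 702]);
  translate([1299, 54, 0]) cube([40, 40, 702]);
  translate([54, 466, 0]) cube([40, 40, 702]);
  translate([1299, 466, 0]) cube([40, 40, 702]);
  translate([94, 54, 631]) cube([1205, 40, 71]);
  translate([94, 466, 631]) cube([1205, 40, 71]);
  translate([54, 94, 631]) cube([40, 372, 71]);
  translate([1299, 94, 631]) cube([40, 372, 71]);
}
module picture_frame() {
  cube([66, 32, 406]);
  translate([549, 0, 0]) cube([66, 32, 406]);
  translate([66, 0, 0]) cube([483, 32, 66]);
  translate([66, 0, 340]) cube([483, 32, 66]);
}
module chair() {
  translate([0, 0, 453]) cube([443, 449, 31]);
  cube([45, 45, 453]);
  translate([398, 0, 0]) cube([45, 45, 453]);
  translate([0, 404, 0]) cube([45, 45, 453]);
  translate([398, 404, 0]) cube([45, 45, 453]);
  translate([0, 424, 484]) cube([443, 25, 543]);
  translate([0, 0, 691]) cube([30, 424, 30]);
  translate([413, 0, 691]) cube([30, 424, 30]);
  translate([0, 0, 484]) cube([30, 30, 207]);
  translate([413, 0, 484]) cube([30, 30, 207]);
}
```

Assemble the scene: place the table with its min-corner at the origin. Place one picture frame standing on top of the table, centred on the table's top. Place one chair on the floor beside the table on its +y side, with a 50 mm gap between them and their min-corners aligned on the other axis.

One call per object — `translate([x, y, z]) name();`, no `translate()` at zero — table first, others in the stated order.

table();
translate([389, 264, 752]) picture_frame();
translate([0, 610, 0]) chair();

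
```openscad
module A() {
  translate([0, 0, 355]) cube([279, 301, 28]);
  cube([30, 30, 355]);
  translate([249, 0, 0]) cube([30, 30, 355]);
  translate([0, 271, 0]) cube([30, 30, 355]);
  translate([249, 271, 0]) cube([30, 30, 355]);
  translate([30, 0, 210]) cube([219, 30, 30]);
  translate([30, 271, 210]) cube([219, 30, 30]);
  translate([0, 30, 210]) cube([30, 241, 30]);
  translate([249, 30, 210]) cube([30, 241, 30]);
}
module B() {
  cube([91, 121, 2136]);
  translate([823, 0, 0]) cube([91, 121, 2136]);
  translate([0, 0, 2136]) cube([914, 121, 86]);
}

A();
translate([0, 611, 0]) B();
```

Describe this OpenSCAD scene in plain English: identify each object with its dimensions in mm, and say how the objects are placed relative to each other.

A is a simple wooden stool: a rectangular seat 279 mm (x) by 301 mm (y), 28 mm thick, top face at z = 383 mm, on four square legs, each 30×30 mm in cross-section. The legs rest on z = 0, each flush with a corner of the seat. Four stretchers, 30 mm wide and 30 mm tall, connect adjacent legs with their undersides at z = 210 mm, each running between the inner faces of the legs it joins and aligned with the legs' outer faces on the other axis.

B is a rectangular door frame: two vertical jambs of 91×121 mm section, 2136 mm tall, with a clear opening 732 mm wide between their inner faces. A header 86 mm tall and 121 mm deep lies on top of the jambs and spans the full outside width.

The door frame is on the floor beside the stool on its +y side.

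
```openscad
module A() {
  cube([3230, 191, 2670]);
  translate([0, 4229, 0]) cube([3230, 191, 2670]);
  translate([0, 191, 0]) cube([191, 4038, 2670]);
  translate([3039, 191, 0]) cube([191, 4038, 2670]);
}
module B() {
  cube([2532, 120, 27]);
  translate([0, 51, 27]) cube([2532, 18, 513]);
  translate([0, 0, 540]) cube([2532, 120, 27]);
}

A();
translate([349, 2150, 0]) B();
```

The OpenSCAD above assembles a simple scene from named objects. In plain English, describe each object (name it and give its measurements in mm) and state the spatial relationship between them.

A is a box-shaped house frame (walls only): outside footprint 3230×4420 mm, wall height 2670 mm, wall thickness 191 mm. The two y-facing walls run the full x-width; the two x-facing walls fit between the inner faces of the y-facing walls.

B is an I-beam lying along x, 2532 mm long. Overall section height 567 mm. Two flanges 120 mm wide (y) and 27 mm thick, one on the floor and one at the top; a web 18 mm thick runs between them, centred on the flange width.

The I-beam sits inside the house frame, centred.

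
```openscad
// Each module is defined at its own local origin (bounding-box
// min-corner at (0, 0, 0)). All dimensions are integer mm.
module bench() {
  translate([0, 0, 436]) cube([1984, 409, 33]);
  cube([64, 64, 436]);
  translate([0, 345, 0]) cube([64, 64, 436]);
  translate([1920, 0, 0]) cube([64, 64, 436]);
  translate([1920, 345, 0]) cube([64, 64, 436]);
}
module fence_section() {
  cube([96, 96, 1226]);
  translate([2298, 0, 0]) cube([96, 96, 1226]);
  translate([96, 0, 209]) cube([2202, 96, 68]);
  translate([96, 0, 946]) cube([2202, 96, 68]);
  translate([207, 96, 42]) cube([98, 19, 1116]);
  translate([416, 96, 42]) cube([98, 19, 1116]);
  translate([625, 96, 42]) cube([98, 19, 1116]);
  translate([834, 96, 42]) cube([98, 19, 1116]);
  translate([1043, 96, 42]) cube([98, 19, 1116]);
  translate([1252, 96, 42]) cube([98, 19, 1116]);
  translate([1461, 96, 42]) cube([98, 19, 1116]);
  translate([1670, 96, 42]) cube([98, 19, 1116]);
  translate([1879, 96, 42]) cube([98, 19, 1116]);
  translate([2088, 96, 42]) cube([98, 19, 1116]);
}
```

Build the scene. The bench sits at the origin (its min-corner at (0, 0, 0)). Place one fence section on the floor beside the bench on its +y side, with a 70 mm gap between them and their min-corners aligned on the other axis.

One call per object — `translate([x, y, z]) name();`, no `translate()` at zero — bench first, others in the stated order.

bench();
translate([0, 479, 0]) fence_section();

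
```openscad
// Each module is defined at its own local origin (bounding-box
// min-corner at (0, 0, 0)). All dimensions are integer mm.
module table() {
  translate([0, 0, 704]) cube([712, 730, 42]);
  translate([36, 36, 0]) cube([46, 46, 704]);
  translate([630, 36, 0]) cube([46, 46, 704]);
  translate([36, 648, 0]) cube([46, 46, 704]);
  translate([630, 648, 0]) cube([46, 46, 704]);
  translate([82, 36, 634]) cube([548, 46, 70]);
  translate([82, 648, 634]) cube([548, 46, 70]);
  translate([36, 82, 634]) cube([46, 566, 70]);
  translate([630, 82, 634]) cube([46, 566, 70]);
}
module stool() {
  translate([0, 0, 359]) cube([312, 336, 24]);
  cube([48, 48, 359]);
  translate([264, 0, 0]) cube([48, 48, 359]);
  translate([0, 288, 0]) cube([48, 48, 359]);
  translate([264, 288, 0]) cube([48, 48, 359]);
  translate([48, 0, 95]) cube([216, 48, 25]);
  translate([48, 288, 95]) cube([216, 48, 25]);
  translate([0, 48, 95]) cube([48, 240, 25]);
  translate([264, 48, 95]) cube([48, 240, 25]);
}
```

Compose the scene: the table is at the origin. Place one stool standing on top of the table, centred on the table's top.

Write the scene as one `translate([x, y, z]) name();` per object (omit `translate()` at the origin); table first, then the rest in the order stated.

table();
translate([200, 197, 746]) stool();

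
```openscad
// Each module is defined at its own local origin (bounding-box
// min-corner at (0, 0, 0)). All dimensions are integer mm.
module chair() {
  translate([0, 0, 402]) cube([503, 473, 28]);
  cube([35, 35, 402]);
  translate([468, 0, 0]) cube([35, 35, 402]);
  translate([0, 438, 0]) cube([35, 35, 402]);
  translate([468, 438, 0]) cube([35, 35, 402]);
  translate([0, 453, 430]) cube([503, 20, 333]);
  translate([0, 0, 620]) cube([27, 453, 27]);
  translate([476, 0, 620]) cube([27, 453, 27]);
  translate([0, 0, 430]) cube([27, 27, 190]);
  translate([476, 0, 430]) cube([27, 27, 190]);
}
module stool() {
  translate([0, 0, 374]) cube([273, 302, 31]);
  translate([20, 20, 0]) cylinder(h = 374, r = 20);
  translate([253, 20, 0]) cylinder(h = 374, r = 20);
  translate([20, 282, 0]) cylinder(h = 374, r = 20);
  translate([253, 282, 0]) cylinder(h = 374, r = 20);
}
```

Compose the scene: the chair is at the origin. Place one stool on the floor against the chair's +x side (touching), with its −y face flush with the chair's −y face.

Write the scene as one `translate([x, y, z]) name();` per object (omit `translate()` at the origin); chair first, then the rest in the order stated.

chair();
translate([503, 0, 0]) stool();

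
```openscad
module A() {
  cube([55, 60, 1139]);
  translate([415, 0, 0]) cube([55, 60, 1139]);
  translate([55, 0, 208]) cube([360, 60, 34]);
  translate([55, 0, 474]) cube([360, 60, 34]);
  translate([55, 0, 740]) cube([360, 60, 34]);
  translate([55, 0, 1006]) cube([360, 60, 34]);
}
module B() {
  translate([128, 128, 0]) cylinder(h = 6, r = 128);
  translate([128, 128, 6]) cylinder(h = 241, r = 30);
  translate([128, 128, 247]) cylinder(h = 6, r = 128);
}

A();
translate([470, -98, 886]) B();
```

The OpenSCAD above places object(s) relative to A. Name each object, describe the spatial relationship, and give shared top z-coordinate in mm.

Both tops at z = 1139 mm.

A is a ladder. B is a spool. The spool is beside the ladder with their tops flush at z = 1139. The shared top z-coordinate is 1139 mm.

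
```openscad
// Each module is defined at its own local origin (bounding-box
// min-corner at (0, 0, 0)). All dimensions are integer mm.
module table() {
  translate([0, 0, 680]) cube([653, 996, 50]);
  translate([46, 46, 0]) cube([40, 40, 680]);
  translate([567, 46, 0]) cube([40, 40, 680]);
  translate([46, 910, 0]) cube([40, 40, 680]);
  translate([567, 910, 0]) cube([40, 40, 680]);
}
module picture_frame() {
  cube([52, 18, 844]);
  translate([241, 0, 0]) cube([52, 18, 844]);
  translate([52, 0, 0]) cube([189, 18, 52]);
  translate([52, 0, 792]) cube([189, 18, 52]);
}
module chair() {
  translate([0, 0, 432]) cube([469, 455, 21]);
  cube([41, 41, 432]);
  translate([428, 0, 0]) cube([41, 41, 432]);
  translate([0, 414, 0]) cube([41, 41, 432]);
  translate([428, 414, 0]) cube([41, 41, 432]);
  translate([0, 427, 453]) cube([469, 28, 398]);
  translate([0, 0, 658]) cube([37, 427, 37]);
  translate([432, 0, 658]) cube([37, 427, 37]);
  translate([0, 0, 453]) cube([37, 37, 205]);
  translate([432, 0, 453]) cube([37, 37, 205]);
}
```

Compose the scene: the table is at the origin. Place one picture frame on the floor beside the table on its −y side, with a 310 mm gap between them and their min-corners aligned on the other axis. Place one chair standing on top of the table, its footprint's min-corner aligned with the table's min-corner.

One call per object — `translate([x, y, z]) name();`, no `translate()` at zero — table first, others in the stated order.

table();
translate([0, -328, 0]) picture_frame();
translate([0, 0, 730]) chair();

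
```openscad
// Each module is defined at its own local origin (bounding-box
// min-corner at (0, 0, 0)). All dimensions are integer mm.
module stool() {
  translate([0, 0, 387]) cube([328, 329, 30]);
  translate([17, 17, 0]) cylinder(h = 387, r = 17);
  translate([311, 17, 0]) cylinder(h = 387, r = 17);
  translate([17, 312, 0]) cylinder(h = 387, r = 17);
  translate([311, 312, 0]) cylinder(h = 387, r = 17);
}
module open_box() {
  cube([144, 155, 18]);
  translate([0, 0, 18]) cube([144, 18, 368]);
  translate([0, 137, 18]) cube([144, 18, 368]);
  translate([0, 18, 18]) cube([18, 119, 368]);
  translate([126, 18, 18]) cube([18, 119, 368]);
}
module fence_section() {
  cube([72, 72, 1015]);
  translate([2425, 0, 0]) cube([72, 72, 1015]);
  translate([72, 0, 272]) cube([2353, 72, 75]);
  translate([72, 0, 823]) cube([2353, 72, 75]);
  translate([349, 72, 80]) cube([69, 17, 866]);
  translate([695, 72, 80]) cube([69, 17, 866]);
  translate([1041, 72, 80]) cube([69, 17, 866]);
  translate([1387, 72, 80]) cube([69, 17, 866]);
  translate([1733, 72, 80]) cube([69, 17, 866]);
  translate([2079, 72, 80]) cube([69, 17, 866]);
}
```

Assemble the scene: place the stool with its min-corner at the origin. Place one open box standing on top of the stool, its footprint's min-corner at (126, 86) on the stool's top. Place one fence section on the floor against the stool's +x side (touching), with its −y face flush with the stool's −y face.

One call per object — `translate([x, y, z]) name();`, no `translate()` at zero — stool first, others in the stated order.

stool();
translate([126, 86, 417]) open_box();
translate([328, 0, 0]) fence_section();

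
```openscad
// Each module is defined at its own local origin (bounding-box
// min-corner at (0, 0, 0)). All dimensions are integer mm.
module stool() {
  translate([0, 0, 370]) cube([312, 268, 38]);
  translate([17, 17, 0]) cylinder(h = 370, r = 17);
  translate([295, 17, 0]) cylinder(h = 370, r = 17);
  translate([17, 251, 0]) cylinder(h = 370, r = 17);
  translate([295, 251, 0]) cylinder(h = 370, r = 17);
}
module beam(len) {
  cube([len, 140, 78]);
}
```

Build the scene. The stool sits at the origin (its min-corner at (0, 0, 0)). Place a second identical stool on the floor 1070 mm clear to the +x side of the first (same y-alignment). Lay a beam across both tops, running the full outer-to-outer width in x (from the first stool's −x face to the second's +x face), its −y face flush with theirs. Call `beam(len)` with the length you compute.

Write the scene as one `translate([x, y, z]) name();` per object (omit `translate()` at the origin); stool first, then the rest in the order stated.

stool();
translate([1382, 0, 0]) stool();
translate([0, 0, 408]) beam(1694);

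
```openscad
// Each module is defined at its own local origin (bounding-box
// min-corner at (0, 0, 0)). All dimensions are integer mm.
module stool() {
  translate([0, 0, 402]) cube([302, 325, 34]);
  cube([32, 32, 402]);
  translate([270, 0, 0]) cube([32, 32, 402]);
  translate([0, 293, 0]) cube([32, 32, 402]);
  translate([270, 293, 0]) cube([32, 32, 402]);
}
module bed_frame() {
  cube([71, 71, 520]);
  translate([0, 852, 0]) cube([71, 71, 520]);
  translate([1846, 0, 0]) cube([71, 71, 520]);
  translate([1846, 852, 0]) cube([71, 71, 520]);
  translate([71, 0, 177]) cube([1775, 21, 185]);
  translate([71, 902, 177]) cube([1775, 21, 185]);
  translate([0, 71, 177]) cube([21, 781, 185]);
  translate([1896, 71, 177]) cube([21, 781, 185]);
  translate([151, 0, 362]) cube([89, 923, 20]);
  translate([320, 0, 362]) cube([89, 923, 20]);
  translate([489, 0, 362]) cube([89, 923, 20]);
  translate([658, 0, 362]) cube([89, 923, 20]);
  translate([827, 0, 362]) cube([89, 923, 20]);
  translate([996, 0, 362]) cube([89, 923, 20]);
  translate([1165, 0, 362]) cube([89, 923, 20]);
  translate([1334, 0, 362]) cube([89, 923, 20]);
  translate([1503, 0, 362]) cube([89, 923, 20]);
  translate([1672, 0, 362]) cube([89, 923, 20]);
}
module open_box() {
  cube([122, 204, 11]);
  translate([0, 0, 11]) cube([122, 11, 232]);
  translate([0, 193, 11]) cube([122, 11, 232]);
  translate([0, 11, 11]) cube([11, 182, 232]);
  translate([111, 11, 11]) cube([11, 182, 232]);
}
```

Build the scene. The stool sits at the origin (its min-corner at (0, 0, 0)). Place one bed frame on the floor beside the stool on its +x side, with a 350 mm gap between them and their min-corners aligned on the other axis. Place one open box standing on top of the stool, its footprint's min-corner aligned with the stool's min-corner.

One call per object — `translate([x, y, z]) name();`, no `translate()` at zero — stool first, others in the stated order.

stool();
translate([652, 0, 0]) bed_frame();
translate([0, 0, 436]) open_box();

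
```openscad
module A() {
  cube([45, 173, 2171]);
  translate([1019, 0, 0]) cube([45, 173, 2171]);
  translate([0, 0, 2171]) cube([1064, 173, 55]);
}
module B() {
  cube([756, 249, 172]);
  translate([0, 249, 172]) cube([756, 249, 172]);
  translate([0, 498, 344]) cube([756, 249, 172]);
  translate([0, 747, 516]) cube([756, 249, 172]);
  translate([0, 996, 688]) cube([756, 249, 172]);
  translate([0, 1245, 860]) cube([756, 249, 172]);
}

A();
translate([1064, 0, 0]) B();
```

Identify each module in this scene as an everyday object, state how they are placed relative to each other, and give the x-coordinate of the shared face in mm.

The door frame's +x face and the staircase's −x face are both at x = 1064 mm.

A is a door frame. B is a staircase. The staircase is against the door frame's +x side, with their −y faces flush. The x-coordinate of the shared face is 1064 mm.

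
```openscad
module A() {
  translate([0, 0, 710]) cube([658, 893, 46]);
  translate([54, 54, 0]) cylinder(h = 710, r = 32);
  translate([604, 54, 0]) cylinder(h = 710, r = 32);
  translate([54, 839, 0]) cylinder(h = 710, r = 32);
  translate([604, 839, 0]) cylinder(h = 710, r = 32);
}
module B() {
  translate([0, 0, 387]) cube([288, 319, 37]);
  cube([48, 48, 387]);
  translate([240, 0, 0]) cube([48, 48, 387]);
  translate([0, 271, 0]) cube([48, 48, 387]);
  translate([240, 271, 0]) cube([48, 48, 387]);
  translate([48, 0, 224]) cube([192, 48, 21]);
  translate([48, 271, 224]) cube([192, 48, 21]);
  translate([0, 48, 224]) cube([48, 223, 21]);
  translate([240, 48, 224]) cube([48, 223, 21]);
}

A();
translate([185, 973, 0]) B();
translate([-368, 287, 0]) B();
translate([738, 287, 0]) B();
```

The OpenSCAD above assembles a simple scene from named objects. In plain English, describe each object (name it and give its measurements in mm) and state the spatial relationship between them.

A is a rectangular dining table. The top is 658×893×46 mm with its upper surface at z = 756 mm. It stands on four round legs of 64 mm diameter, each leg's bounding box inset 22 mm from the nearest pair of top edges, running from the floor to the underside of the top.

B is a four-legged stool. The seat is 288×319 mm, 37 mm thick, top at z = 424 mm. It stands on four square legs, each 48×48 mm in cross-section, from z = 0 to the seat underside, each flush with a corner of the seat. Four stretchers, 48 mm wide and 21 mm tall, connect adjacent legs with their undersides at z = 224 mm, each running between the inner faces of the legs it joins and aligned with the legs' outer faces on the other axis.

Three stools sit around the table at the +y, −x, +x sides.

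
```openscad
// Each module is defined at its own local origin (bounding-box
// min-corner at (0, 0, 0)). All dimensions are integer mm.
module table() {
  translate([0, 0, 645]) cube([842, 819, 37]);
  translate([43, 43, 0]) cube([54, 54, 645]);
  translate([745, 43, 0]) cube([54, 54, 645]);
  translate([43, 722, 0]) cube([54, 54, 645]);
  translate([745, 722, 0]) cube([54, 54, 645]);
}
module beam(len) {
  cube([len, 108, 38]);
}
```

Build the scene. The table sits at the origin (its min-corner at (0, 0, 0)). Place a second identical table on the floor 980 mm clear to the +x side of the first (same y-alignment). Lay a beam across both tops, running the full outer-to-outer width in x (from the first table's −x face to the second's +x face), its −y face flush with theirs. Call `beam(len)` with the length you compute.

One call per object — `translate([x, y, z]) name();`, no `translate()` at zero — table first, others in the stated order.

table();
translate([1822, 0, 0]) table();
translate([0, 0, 682]) beam(2664);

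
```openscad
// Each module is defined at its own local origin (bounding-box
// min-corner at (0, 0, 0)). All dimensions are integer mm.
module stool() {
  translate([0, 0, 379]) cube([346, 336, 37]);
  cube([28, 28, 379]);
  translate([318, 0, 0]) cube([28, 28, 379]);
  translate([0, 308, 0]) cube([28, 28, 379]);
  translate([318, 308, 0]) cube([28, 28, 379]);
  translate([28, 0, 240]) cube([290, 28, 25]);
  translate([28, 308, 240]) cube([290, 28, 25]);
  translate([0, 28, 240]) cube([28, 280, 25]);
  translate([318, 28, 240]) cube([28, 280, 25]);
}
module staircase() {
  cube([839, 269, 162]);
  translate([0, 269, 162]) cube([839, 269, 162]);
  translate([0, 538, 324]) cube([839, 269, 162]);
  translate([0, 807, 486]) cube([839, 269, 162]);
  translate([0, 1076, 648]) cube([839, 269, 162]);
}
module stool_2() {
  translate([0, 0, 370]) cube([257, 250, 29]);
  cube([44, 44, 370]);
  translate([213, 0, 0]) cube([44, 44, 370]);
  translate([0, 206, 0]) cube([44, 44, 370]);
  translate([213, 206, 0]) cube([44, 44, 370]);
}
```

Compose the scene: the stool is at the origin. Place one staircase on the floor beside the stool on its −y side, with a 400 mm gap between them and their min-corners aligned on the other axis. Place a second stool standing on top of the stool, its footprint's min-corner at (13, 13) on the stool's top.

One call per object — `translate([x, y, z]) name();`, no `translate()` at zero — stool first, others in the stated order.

stool();
translate([0, -1745, 0]) staircase();
translate([13, 13, 416]) stool_2();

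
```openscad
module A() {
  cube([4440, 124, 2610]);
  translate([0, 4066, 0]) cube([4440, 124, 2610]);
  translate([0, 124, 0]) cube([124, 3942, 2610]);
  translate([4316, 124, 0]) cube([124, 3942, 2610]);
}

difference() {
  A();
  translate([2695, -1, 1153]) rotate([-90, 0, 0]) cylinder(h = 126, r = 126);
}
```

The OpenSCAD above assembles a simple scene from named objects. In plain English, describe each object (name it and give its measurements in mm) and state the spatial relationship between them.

A is a box-shaped house frame (walls only): outside footprint 4440×4190 mm, wall height 2610 mm, wall thickness 124 mm. The two y-facing walls run the full x-width; the two x-facing walls fit between the inner faces of the y-facing walls.

The house frame has a circular hole of radius 126 mm through its front wall, centred at (x = 2695, z = 1153).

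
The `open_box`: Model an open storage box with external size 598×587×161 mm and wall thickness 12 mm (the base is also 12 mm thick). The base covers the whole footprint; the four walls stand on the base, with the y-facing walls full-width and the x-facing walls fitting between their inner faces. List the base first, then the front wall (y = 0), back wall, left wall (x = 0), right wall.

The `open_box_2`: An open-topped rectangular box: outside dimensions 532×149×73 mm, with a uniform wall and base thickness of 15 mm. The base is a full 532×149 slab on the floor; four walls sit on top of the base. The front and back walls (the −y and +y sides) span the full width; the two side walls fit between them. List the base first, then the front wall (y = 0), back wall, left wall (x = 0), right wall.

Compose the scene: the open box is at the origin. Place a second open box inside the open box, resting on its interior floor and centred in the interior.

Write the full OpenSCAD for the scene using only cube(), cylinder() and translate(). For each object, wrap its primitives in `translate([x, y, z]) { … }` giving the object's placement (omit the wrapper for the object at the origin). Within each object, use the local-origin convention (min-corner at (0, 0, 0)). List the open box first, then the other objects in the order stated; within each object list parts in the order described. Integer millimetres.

cube([598, 587, 12]);
translate([0, 0, 12]) cube([598, 12, 149]);
translate([0, 575, 12]) cube([598, 12, 149]);
translate([0, 12, 12]) cube([12, 563, 149]);
translate([586, 12, 12]) cube([12, 563, 149]);
translate([33, 219, 12]) {
  cube([532, 149, 15]);
  translate([0, 0, 15]) cube([532, 15, 58]);
  translate([0, 134, 15]) cube([532, 15, 58]);
  translate([0, 15, 15]) cube([15, 119, 58]);
  translate([517, 15, 15]) cube([15, 119, 58]);
}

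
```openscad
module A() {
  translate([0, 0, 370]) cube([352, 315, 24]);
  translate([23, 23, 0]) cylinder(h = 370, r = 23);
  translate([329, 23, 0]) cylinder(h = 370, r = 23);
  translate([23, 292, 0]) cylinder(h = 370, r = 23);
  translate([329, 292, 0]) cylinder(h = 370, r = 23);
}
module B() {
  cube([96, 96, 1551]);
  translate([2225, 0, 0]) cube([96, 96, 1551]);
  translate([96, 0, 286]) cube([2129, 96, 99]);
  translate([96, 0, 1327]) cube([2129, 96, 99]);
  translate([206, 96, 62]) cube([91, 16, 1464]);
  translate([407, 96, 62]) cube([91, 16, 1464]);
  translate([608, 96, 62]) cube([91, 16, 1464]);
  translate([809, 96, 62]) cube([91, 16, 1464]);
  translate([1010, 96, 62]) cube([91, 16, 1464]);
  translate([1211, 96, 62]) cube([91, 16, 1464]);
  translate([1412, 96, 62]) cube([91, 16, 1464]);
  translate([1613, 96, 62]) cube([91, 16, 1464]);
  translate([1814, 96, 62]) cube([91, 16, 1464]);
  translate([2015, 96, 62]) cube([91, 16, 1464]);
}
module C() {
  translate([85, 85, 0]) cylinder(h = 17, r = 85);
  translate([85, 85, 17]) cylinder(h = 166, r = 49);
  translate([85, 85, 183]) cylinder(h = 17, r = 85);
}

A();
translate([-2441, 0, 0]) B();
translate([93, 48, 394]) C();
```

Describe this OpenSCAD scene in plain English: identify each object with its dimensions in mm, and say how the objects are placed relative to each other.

A is a four-legged stool. The seat is a 352×315×24 mm slab whose top surface is at z = 394 mm; four round legs, each 46 mm in diameter, run from the floor (z = 0) to the underside of the seat, each leg's axis is inset half a diameter from the nearest pair of seat edges (so the leg's bounding box is flush with the corner).

B is a fence section. Two 96×96 mm posts, 1551 mm tall, stand on the floor with a clear span of 2129 mm between their inner faces. Two horizontal rails of 96×99 mm section span the gap between the posts with their undersides at z = 286 mm and z = 1327 mm, flush with the posts' −y face. 10 pickets, each 91 mm wide, 16 mm thick and 1464 mm tall, are fixed to the +y face of the rails with their bottoms at z = 62 mm, evenly spaced across the span with equal gaps (rounded down to the nearest mm) at the −x end and between each pair — any rounding remainder accumulates at the +x end.

C is a spool: two coaxial disc flanges of radius 85 mm and thickness 17 mm, joined by a core cylinder of radius 49 mm and height 166 mm. The lower flange rests on z = 0 and the three cylinders share a vertical axis.

The fence section is on the floor beside the stool on its −x side. The spool is on top of the stool.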